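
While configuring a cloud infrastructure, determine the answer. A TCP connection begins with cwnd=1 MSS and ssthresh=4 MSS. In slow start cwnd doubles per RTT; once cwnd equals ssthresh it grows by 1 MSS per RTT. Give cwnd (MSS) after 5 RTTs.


RTT 0: cwnd = 1 MSS (initial)
RTT 1: cwnd = 2 MSS (slow start, doubled)
RTT 2: cwnd = 4 MSS (slow start, doubled)
RTT 3: cwnd = 5 MSS (congestion avoidance, +1)
RTT 4: cwnd = 6 MSS (congestion avoidance, +1)
RTT 5: cwnd = 7 MSS (congestion avoidance, +1)

7


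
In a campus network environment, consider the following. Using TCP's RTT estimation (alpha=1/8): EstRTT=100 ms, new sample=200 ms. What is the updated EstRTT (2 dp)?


Given: EstRTT = 100 ms, SampleRTT = 200 ms, alpha = 1/8
New EstRTT = (1 - alpha) * EstRTT + alpha * SampleRTT
(7/8) * 100 = 87.5
(1/8) * 200 = 25
New EstRTT = 87.5 + 25 = 112.5 ms -> 112.50 ms (2 dp)

112.50


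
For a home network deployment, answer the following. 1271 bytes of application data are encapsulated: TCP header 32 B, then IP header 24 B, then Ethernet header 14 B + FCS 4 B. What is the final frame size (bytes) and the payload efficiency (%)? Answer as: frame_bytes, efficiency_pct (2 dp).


TCP segment = 1271 + 32 = 1303 B
IP packet = 1303 + 24 = 1327 B
Ethernet frame = 1327 + 14 + 4 = 1345 B
Efficiency = app / frame = 1271 / 1345 = 0.944981 = 94.4981% -> 94.50% (2 dp)

1345, 94.50


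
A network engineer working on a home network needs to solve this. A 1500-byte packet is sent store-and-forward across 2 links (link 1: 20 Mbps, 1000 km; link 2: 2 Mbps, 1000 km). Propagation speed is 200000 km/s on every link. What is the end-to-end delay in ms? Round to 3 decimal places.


Packet = 1500 bytes = 12000 bits. Store-and-forward: sum (t_trans + t_prop) per link.
Link 1: t_trans = 12000/(20*10^6) s = 0.6000 ms; t_prop = 1000/200000 s = 5.0000 ms; subtotal = 5.6000 ms
Link 2: t_trans = 12000/(2*10^6) s = 6.0000 ms; t_prop = 1000/200000 s = 5.0000 ms; subtotal = 11.0000 ms
End-to-end = 5.6000 + 11.0000 = 16.6000 ms -> 16.600 ms (3 dp)

16.600


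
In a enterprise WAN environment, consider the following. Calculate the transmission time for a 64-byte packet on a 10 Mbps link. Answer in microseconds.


Given: packet = 64 bytes, bandwidth = 10 Mbps
Packet in bits = 64 * 8 = 512 bits
Bandwidth = 10 * 10^6 = 10000000 bps
Time = 512 / 10000000 seconds
Time in us = 512 * 10^6 / 10000000 = 51.2

51.2


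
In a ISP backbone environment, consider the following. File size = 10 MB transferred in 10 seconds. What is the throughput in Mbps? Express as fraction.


Given: file = 10 MB, time = 10 s
File in Mb = 10 * 8 = 80 Mb
Throughput = 80 / 10 Mbps
Throughput = 8 Mbps

8


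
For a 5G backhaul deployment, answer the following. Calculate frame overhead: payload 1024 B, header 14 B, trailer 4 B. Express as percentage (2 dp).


Given: payload = 1024 B, header = 14 B, trailer = 4 B
Overhead bytes = header + trailer = 14 + 4 = 18
Total frame = payload + overhead = 1024 + 18 = 1042
Overhead % = 18 / 1042 * 100 = 1.7274% -> 1.73% (2 dp)

1.73


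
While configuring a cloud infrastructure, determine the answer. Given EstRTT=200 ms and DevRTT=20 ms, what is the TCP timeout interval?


Given: EstRTT = 200 ms, DevRTT = 20 ms
Timeout = EstRTT + 4 * DevRTT
4 * DevRTT = 4 * 20 = 80
Timeout = 200 + 80 = 280 ms

280


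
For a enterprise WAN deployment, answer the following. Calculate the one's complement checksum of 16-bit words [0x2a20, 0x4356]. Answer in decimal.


Given words: [0x2a20, 0x4356]
Step 1: Sum all words
Raw sum = 10784 + 17238 = 28022
One's complement = ~28022 & 0xFFFF = 37513

37513


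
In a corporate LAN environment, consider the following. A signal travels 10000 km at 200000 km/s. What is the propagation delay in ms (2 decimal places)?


Given: distance = 10000 km, speed = 200000 km/s
Delay = distance / speed = 10000 / 200000 seconds
Delay in ms = 10000 * 1000 / 200000
Delay = 50.0000 ms
Rounded to 2 dp = 50.00 ms

50.00


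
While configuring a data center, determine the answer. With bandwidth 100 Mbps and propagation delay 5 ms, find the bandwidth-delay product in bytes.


Given: bandwidth = 100 Mbps, delay = 5 ms
BDP in bits = 100 * 10^6 * 5 / 1000
BDP in bits = 500000
BDP in bytes = 500000 / 8 = 62500

62500


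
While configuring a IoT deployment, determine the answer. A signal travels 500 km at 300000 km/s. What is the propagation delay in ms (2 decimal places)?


Given: distance = 500 km, speed = 300000 km/s
Delay = distance / speed = 500 / 300000 seconds
Delay in ms = 500 * 1000 / 300000
Delay = 1.6667 ms
Rounded to 2 dp = 1.67 ms

1.67


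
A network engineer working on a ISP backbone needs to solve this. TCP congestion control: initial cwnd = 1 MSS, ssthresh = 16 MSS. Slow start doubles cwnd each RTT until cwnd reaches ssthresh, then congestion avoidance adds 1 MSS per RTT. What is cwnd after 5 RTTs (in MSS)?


RTT 0: cwnd = 1 MSS (initial)
RTT 1: cwnd = 2 MSS (slow start, doubled)
RTT 2: cwnd = 4 MSS (slow start, doubled)
RTT 3: cwnd = 8 MSS (slow start, doubled)
RTT 4: cwnd = 16 MSS (slow start, doubled)
RTT 5: cwnd = 17 MSS (congestion avoidance, +1)

17


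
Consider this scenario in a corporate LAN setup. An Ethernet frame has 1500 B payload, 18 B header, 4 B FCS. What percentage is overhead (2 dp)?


Given: payload = 1500 B, header = 18 B, trailer = 4 B
Overhead bytes = header + trailer = 18 + 4 = 22
Total frame = payload + overhead = 1500 + 22 = 1522
Overhead % = 22 / 1522 * 100 = 1.4455% -> 1.45% (2 dp)

1.45


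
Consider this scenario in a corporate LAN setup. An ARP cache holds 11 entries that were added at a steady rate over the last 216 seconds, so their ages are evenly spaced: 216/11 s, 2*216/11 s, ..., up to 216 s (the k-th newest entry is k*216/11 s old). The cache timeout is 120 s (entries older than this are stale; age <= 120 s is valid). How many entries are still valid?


Ages are k * 216/11 s for k = 1..11 (spacing = 19.6364 s).
Entry k is valid iff k * 216/11 <= 120 iff k <= 11 * 120 / 216 = 6.1111
n_valid = floor(6.1111) = 6
(n_stale = 11 - 6 = 5)

6


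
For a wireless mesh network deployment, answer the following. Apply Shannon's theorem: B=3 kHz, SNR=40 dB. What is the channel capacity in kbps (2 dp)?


Given: B = 3 kHz, SNR = 40 dB
SNR linear = 10^(40/10) = 10000
1 + SNR = 10001
log2(10001) = 13.2878566418
C = 3 * 1000 * 13.2878566418 = 39863.5699 bps
C = 39.863570 kbps -> 39.86 kbps (2 dp)

39.86


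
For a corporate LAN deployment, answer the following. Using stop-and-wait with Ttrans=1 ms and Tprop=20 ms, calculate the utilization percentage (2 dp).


Given: Ttrans = 1 ms, Tprop = 20 ms
RTT = 2 * Tprop = 2 * 20 = 40 ms
U = Ttrans / (Ttrans + RTT)
U = 1 / (1 + 40)
U = 1 / 41 = 0.02439
U% = 2.44%

2.44


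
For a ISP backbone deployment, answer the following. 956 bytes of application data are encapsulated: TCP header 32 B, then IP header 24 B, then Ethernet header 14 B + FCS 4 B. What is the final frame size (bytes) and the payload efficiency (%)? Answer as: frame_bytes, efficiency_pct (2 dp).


TCP segment = 956 + 32 = 988 B
IP packet = 988 + 24 = 1012 B
Ethernet frame = 1012 + 14 + 4 = 1030 B
Efficiency = app / frame = 956 / 1030 = 0.928155 = 92.8155% -> 92.82% (2 dp)

1030, 92.82


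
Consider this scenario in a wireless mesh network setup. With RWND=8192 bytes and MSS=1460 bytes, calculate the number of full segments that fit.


Given: RWND = 8192 bytes, MSS = 1460 bytes
Full segments = floor(RWND / MSS)
Full segments = floor(8192 / 1460)
Full segments = floor(5.611) = 5

5


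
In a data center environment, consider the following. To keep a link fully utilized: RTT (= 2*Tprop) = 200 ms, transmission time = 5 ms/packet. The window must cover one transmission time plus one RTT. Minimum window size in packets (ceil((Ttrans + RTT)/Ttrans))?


Given: Ttrans = 5 ms, RTT = 200 ms (= 2 * Tprop, Tprop = 100 ms)
Time until first ACK returns = Ttrans + RTT = 5 + 200 = 205 ms
Need W * Ttrans >= Ttrans + RTT  ->  W >= (Ttrans + RTT) / Ttrans
(Ttrans + RTT) / Ttrans = 205 / 5 = 41
W_min = ceil(41) = 41

41


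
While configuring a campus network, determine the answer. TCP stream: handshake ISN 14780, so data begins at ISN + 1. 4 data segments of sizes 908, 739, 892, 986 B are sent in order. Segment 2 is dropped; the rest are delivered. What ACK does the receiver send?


SYN uses sequence number 14780; first data byte = ISN + 1 = 14781.
Segment 1: SEQ = 14781, len = 908 B, covers [14781, 15688]
Segment 2: SEQ = 15689, len = 739 B, covers [15689, 16427] [LOST]
Segment 3: SEQ = 16428, len = 892 B, covers [16428, 17319]
Segment 4: SEQ = 17320, len = 986 B, covers [17320, 18305]
In-order data received: bytes [14781, 15688] (segments 1..1).
Segment 2 missing -> gap begins at byte 15689; later segments buffered out of order.
Cumulative ACK = next expected in-order byte = 14781 + 908 = 15689

15689


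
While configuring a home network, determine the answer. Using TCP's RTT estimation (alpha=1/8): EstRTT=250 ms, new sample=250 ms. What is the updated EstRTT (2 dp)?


Given: EstRTT = 250 ms, SampleRTT = 250 ms, alpha = 1/8
New EstRTT = (1 - alpha) * EstRTT + alpha * SampleRTT
(7/8) * 250 = 218.75
(1/8) * 250 = 31.25
New EstRTT = 218.75 + 31.25 = 250 ms -> 250.00 ms (2 dp)

250.00


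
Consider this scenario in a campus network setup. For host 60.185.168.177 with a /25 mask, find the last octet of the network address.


Given: IP = 60.185.168.177, prefix = /25
Subnet mask = 255.255.255.128
Last octet of IP: 177
Last octet of mask: 128
Network last octet = 177 AND 128 = 128

128


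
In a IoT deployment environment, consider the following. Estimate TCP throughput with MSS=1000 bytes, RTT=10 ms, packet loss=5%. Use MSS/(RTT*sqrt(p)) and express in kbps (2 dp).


Given: MSS = 1000 bytes, RTT = 10 ms, loss = 5%
RTT in seconds = 10 / 1000 = 0.01
Loss rate = 5% = 0.05
sqrt(loss) = sqrt(0.05) = 0.223606797750
Throughput (bytes/s) = 1000 / (0.01 * 0.223606797750) = 447213.5955
Throughput (kbps) = 447213.5955 * 8 / 1000 = 3577.708764 -> 3577.71 kbps (2 dp)

3577.71


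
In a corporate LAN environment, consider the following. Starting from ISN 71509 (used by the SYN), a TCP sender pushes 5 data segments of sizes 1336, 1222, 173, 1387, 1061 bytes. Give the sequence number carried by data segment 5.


The SYN occupies sequence number ISN = 71509, so the first data byte is ISN + 1 = 71510.
SEQ of data segment i = (ISN + 1) + sum of payload sizes of segments 1..i-1.
Segment 1: SEQ = 71510, payload = 1336 bytes
Segment 2: SEQ = 72846, payload = 1222 bytes
Segment 3: SEQ = 74068, payload = 173 bytes
Segment 4: SEQ = 74241, payload = 1387 bytes
Segment 5: SEQ = 75628, payload = 1061 bytes
SEQ of segment 5 = 71510 + 1336 + 1222 + 173 + 1387 = 75628

75628


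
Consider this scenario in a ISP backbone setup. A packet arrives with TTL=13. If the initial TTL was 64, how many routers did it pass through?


Given: initial TTL = 64, received TTL = 13
Hops = initial TTL - received TTL
Hops = 64 - 13 = 51

51


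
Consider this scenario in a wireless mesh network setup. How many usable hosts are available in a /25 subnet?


Given: subnet mask /25
Host bits = 32 - 25 = 7
Total addresses = 2^7 = 128
Usable hosts = 128 - 2 (network + broadcast) = 126

126


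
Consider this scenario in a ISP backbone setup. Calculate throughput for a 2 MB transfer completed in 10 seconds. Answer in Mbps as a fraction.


Given: file = 2 MB, time = 10 s
File in Mb = 2 * 8 = 16 Mb
Throughput = 16 / 10 Mbps
Throughput = 8/5 Mbps

8/5


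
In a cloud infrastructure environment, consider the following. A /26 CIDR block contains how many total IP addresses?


Given: CIDR prefix /26
Host bits = 32 - 26 = 6
Total addresses = 2^6 = 64

64


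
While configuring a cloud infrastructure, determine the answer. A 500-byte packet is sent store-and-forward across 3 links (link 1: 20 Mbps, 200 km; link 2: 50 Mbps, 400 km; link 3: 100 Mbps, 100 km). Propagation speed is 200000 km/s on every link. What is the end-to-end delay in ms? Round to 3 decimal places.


Packet = 500 bytes = 4000 bits. Store-and-forward: sum (t_trans + t_prop) per link.
Link 1: t_trans = 4000/(20*10^6) s = 0.2000 ms; t_prop = 200/200000 s = 1.0000 ms; subtotal = 1.2000 ms
Link 2: t_trans = 4000/(50*10^6) s = 0.0800 ms; t_prop = 400/200000 s = 2.0000 ms; subtotal = 2.0800 ms
Link 3: t_trans = 4000/(100*10^6) s = 0.0400 ms; t_prop = 100/200000 s = 0.5000 ms; subtotal = 0.5400 ms
End-to-end = 1.2000 + 2.0800 + 0.5400 = 3.8200 ms -> 3.820 ms (3 dp)

3.820


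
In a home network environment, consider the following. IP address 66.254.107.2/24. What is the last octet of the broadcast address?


Given: IP = 66.254.107.2, prefix = /24
Host bits = 32 - 24 = 8
Network last octet = 2 AND mask = 0
Host part size = 2^8 - 1 = 255
Broadcast last octet = 0 OR 255 = 255

255


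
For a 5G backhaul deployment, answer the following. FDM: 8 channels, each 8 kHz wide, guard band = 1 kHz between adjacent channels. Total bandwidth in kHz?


Given: 8 channels, 8 kHz each, guard = 1 kHz
Channel bandwidth = 8 * 8 = 64 kHz
Guard bands = 7 gaps * 1 kHz = 7 kHz
Total = 64 + 7 = 71 kHz

71


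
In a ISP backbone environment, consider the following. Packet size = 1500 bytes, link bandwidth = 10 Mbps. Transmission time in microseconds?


Given: packet = 1500 bytes, bandwidth = 10 Mbps
Packet in bits = 1500 * 8 = 12000 bits
Bandwidth = 10 * 10^6 = 10000000 bps
Time = 12000 / 10000000 seconds
Time in us = 12000 * 10^6 / 10000000 = 1200

1200


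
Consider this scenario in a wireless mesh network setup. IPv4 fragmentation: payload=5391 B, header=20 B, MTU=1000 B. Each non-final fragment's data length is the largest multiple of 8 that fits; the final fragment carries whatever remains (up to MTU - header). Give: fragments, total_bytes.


Max data per non-final fragment = floor((MTU - header)/8)*8 = floor((1000 - 20)/8)*8 = floor(980/8)*8 = 976 B
Final fragment needs no 8-byte alignment: it can carry up to MTU - header = 980 B
Non-final fragments needed = ceil((payload - 980) / 976) = ceil(4411/976) = ceil(4.5195) = 5
Number of fragments = 5 + 1 = 6
Fragment sizes (data): 5 * 976 B + 511 B (last, 511 <= 980 OK)
Total bytes sent = payload + n_frags * header = 5391 + 6*20 = 5391 + 120 = 5511 B

6, 5511


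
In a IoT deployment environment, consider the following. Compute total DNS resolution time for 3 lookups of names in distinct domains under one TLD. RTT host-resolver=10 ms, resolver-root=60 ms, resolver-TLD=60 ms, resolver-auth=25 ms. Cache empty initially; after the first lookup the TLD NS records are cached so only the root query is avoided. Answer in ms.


Lookup 1 (cold cache): local + root + TLD + auth = 10 + 60 + 60 + 25 = 155 ms
Lookups 2..3 (TLD NS cached -> skip root; new domain -> still ask TLD and auth): local + TLD + auth = 10 + 60 + 25 = 95 ms each
Remaining 2 lookups: 2 * 95 = 190 ms
Total = 155 + 190 = 345 ms

345


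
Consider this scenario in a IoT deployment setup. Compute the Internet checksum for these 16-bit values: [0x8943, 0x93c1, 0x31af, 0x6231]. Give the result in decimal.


Given words: [0x8943, 0x93c1, 0x31af, 0x6231]
Step 1: Sum all words
Raw sum = 35139 + 37825 + 12719 + 25137 = 110820
Step 2: Fold carry: (45284 + 1) = 45285
One's complement = ~45285 & 0xFFFF = 20250

20250


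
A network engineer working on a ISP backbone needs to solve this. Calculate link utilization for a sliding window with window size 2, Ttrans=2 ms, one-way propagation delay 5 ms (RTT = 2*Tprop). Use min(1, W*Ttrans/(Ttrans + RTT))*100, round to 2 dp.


Given: W = 2, Ttrans = 2 ms, RTT = 10 ms (= 2 * Tprop, Tprop = 5 ms)
Cycle time = Ttrans + RTT = 2 + 10 = 12 ms (first packet sent until its ACK returns)
W * Ttrans = 2 * 2 = 4 ms of sending per cycle
W * Ttrans / (Ttrans + RTT) = 4 / 12 = 0.333333
U = min(1, 0.333333) = 0.333333
U% = 33.33%

33.33


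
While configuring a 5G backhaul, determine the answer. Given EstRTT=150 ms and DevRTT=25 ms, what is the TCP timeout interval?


Given: EstRTT = 150 ms, DevRTT = 25 ms
Timeout = EstRTT + 4 * DevRTT
4 * DevRTT = 4 * 25 = 100
Timeout = 150 + 100 = 250 ms

250


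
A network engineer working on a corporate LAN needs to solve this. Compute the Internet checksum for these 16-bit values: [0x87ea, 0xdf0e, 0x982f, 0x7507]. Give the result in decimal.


Given words: [0x87ea, 0xdf0e, 0x982f, 0x7507]
Step 1: Sum all words
Raw sum = 34794 + 57102 + 38959 + 29959 = 160814
Step 2: Fold carry: (29742 + 2) = 29744
One's complement = ~29744 & 0xFFFF = 35791

35791


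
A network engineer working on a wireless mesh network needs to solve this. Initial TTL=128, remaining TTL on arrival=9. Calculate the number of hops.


Given: initial TTL = 128, received TTL = 9
Hops = initial TTL - received TTL
Hops = 128 - 9 = 119

119


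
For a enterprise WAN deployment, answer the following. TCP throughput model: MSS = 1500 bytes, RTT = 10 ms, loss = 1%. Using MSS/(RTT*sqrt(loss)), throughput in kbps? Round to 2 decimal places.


Given: MSS = 1500 bytes, RTT = 10 ms, loss = 1%
RTT in seconds = 10 / 1000 = 0.01
Loss rate = 1% = 0.01
sqrt(loss) = sqrt(0.01) = 0.1
Throughput (bytes/s) = 1500 / (0.01 * 0.1) = 1500000.0000
Throughput (kbps) = 1500000.0000 * 8 / 1000 = 12000.000000 -> 12000.00 kbps (2 dp)

12000.00


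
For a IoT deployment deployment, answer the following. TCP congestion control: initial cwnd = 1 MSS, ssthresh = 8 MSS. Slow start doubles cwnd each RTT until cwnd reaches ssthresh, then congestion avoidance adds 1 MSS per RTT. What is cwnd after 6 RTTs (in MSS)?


RTT 0: cwnd = 1 MSS (initial)
RTT 1: cwnd = 2 MSS (slow start, doubled)
RTT 2: cwnd = 4 MSS (slow start, doubled)
RTT 3: cwnd = 8 MSS (slow start, doubled)
RTT 4: cwnd = 9 MSS (congestion avoidance, +1)
RTT 5: cwnd = 10 MSS (congestion avoidance, +1)
RTT 6: cwnd = 11 MSS (congestion avoidance, +1)

11


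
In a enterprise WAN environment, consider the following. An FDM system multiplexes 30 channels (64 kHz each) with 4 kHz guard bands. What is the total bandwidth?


Given: 30 channels, 64 kHz each, guard = 4 kHz
Channel bandwidth = 30 * 64 = 1920 kHz
Guard bands = 29 gaps * 4 kHz = 116 kHz
Total = 1920 + 116 = 2036 kHz

2036


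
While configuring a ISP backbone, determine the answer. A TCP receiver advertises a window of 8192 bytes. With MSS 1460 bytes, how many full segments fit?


Given: RWND = 8192 bytes, MSS = 1460 bytes
Full segments = floor(RWND / MSS)
Full segments = floor(8192 / 1460)
Full segments = floor(5.611) = 5

5


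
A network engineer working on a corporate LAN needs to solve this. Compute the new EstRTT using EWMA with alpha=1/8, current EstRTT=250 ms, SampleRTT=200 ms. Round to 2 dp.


Given: EstRTT = 250 ms, SampleRTT = 200 ms, alpha = 1/8
New EstRTT = (1 - alpha) * EstRTT + alpha * SampleRTT
(7/8) * 250 = 218.75
(1/8) * 200 = 25
New EstRTT = 218.75 + 25 = 243.75 ms -> 243.75 ms (2 dp)

243.75


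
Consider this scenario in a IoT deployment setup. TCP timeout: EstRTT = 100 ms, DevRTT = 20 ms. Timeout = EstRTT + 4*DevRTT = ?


Given: EstRTT = 100 ms, DevRTT = 20 ms
Timeout = EstRTT + 4 * DevRTT
4 * DevRTT = 4 * 20 = 80
Timeout = 100 + 80 = 180 ms

180


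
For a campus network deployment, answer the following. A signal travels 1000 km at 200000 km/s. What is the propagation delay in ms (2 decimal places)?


Given: distance = 1000 km, speed = 200000 km/s
Delay = distance / speed = 1000 / 200000 seconds
Delay in ms = 1000 * 1000 / 200000
Delay = 5.0000 ms
Rounded to 2 dp = 5.00 ms

5.00


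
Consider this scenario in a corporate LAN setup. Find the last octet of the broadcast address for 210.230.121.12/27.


Given: IP = 210.230.121.12, prefix = /27
Host bits = 32 - 27 = 5
Network last octet = 12 AND mask = 0
Host part size = 2^5 - 1 = 31
Broadcast last octet = 0 OR 31 = 31

31


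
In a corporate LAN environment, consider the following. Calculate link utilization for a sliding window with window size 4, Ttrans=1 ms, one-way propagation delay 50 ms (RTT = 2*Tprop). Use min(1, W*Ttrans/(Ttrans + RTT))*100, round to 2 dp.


Given: W = 4, Ttrans = 1 ms, RTT = 100 ms (= 2 * Tprop, Tprop = 50 ms)
Cycle time = Ttrans + RTT = 1 + 100 = 101 ms (first packet sent until its ACK returns)
W * Ttrans = 4 * 1 = 4 ms of sending per cycle
W * Ttrans / (Ttrans + RTT) = 4 / 101 = 0.039604
U = min(1, 0.039604) = 0.039604
U% = 3.96%

3.96


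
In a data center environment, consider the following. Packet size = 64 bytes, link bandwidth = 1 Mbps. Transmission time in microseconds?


Given: packet = 64 bytes, bandwidth = 1 Mbps
Packet in bits = 64 * 8 = 512 bits
Bandwidth = 1 * 10^6 = 1000000 bps
Time = 512 / 1000000 seconds
Time in us = 512 * 10^6 / 1000000 = 512

512


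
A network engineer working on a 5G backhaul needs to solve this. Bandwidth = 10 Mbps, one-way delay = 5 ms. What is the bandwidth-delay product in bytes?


Given: bandwidth = 10 Mbps, delay = 5 ms
BDP in bits = 10 * 10^6 * 5 / 1000
BDP in bits = 50000
BDP in bytes = 50000 / 8 = 6250

6250


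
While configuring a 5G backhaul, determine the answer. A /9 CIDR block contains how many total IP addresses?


Given: CIDR prefix /9
Host bits = 32 - 9 = 23
Total addresses = 2^23 = 8388608

8388608


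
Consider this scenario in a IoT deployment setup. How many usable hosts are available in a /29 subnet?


Given: subnet mask /29
Host bits = 32 - 29 = 3
Total addresses = 2^3 = 8
Usable hosts = 8 - 2 (network + broadcast) = 6

6


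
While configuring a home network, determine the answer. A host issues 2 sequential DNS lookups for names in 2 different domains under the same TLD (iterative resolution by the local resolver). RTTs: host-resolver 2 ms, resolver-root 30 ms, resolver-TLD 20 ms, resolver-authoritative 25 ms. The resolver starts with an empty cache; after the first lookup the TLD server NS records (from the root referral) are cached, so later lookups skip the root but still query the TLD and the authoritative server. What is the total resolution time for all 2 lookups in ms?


Lookup 1 (cold cache): local + root + TLD + auth = 2 + 30 + 20 + 25 = 77 ms
Lookups 2..2 (TLD NS cached -> skip root; new domain -> still ask TLD and auth): local + TLD + auth = 2 + 20 + 25 = 47 ms each
Remaining 1 lookups: 1 * 47 = 47 ms
Total = 77 + 47 = 124 ms

124


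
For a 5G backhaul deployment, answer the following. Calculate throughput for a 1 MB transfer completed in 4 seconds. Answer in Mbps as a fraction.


Given: file = 1 MB, time = 4 s
File in Mb = 1 * 8 = 8 Mb
Throughput = 8 / 4 Mbps
Throughput = 2 Mbps

2


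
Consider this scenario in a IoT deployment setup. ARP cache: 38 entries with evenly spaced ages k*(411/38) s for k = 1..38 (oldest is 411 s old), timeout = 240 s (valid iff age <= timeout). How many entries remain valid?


Ages are k * 411/38 s for k = 1..38 (spacing = 10.8158 s).
Entry k is valid iff k * 411/38 <= 240 iff k <= 38 * 240 / 411 = 22.1898
n_valid = floor(22.1898) = 22
(n_stale = 38 - 22 = 16)

22


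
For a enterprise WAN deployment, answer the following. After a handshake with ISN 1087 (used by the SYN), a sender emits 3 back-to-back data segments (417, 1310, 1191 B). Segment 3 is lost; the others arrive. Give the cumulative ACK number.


SYN uses sequence number 1087; first data byte = ISN + 1 = 1088.
Segment 1: SEQ = 1088, len = 417 B, covers [1088, 1504]
Segment 2: SEQ = 1505, len = 1310 B, covers [1505, 2814]
Segment 3: SEQ = 2815, len = 1191 B, covers [2815, 4005] [LOST]
In-order data received: bytes [1088, 2814] (segments 1..2).
Segment 3 missing -> gap begins at byte 2815.
Cumulative ACK = next expected in-order byte = 1088 + 417 + 1310 = 2815

2815


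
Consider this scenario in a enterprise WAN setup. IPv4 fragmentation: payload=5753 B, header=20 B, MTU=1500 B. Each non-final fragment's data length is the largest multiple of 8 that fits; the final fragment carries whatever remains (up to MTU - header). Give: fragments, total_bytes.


Max data per non-final fragment = floor((MTU - header)/8)*8 = floor((1500 - 20)/8)*8 = floor(1480/8)*8 = 1480 B
Final fragment needs no 8-byte alignment: it can carry up to MTU - header = 1480 B
Non-final fragments needed = ceil((payload - 1480) / 1480) = ceil(4273/1480) = ceil(2.8872) = 3
Number of fragments = 3 + 1 = 4
Fragment sizes (data): 3 * 1480 B + 1313 B (last, 1313 <= 1480 OK)
Total bytes sent = payload + n_frags * header = 5753 + 4*20 = 5753 + 80 = 5833 B

4, 5833


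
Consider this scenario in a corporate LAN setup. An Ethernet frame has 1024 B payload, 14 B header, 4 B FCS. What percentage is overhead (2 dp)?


Given: payload = 1024 B, header = 14 B, trailer = 4 B
Overhead bytes = header + trailer = 14 + 4 = 18
Total frame = payload + overhead = 1024 + 18 = 1042
Overhead % = 18 / 1042 * 100 = 1.7274% -> 1.73% (2 dp)

1.73


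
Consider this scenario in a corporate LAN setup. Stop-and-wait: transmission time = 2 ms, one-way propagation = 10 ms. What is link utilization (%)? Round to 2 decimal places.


Given: Ttrans = 2 ms, Tprop = 10 ms
RTT = 2 * Tprop = 2 * 10 = 20 ms
U = Ttrans / (Ttrans + RTT)
U = 2 / (2 + 20)
U = 2 / 22 = 0.090909
U% = 9.09%

9.09


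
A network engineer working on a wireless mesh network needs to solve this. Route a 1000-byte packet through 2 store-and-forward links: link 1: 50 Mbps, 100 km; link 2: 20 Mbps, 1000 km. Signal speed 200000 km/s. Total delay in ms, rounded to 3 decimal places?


Packet = 1000 bytes = 8000 bits. Store-and-forward: sum (t_trans + t_prop) per link.
Link 1: t_trans = 8000/(50*10^6) s = 0.1600 ms; t_prop = 100/200000 s = 0.5000 ms; subtotal = 0.6600 ms
Link 2: t_trans = 8000/(20*10^6) s = 0.4000 ms; t_prop = 1000/200000 s = 5.0000 ms; subtotal = 5.4000 ms
End-to-end = 0.6600 + 5.4000 = 6.0600 ms -> 6.060 ms (3 dp)

6.060


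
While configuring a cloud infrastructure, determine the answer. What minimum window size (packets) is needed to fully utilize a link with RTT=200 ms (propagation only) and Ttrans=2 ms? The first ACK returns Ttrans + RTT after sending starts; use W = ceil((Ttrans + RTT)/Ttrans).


Given: Ttrans = 2 ms, RTT = 200 ms (= 2 * Tprop, Tprop = 100 ms)
Time until first ACK returns = Ttrans + RTT = 2 + 200 = 202 ms
Need W * Ttrans >= Ttrans + RTT  ->  W >= (Ttrans + RTT) / Ttrans
(Ttrans + RTT) / Ttrans = 202 / 2 = 101
W_min = ceil(101) = 101

101


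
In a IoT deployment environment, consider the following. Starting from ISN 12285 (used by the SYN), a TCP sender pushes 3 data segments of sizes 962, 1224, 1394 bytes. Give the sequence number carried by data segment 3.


The SYN occupies sequence number ISN = 12285, so the first data byte is ISN + 1 = 12286.
SEQ of data segment i = (ISN + 1) + sum of payload sizes of segments 1..i-1.
Segment 1: SEQ = 12286, payload = 962 bytes
Segment 2: SEQ = 13248, payload = 1224 bytes
Segment 3: SEQ = 14472, payload = 1394 bytes
SEQ of segment 3 = 12286 + 962 + 1224 = 14472

14472


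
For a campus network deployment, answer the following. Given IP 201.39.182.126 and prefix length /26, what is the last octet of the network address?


Given: IP = 201.39.182.126, prefix = /26
Subnet mask = 255.255.255.192
Last octet of IP: 126
Last octet of mask: 192
Network last octet = 126 AND 192 = 64

64


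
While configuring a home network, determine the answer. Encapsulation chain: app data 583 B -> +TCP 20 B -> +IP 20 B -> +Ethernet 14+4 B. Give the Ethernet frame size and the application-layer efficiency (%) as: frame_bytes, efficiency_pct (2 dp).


TCP segment = 583 + 20 = 603 B
IP packet = 603 + 20 = 623 B
Ethernet frame = 623 + 14 + 4 = 641 B
Efficiency = app / frame = 583 / 641 = 0.909516 = 90.9516% -> 90.95% (2 dp)

641, 90.95


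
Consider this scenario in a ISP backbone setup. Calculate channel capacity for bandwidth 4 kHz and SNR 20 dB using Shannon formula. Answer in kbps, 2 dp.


Given: B = 4 kHz, SNR = 20 dB
SNR linear = 10^(20/10) = 100
1 + SNR = 101
log2(101) = 6.6582114828
C = 4 * 1000 * 6.6582114828 = 26632.8459 bps
C = 26.632846 kbps -> 26.63 kbps (2 dp)

26.63


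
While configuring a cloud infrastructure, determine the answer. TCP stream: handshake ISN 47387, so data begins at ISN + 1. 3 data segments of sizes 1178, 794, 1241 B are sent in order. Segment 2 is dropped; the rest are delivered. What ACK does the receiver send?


SYN uses sequence number 47387; first data byte = ISN + 1 = 47388.
Segment 1: SEQ = 47388, len = 1178 B, covers [47388, 48565]
Segment 2: SEQ = 48566, len = 794 B, covers [48566, 49359] [LOST]
Segment 3: SEQ = 49360, len = 1241 B, covers [49360, 50600]
In-order data received: bytes [47388, 48565] (segments 1..1).
Segment 2 missing -> gap begins at byte 48566; later segments buffered out of order.
Cumulative ACK = next expected in-order byte = 47388 + 1178 = 48566

48566


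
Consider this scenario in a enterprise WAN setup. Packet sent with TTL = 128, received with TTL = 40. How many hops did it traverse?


Given: initial TTL = 128, received TTL = 40
Hops = initial TTL - received TTL
Hops = 128 - 40 = 88

88


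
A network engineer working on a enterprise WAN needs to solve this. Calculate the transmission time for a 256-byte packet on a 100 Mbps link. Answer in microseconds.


Given: packet = 256 bytes, bandwidth = 100 Mbps
Packet in bits = 256 * 8 = 2048 bits
Bandwidth = 100 * 10^6 = 100000000 bps
Time = 2048 / 100000000 seconds
Time in us = 2048 * 10^6 / 100000000 = 20.48

20.48


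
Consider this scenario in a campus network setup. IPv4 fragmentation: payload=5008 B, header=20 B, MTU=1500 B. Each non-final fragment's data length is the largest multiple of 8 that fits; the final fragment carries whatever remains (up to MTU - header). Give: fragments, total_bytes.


Max data per non-final fragment = floor((MTU - header)/8)*8 = floor((1500 - 20)/8)*8 = floor(1480/8)*8 = 1480 B
Final fragment needs no 8-byte alignment: it can carry up to MTU - header = 1480 B
Non-final fragments needed = ceil((payload - 1480) / 1480) = ceil(3528/1480) = ceil(2.3838) = 3
Number of fragments = 3 + 1 = 4
Fragment sizes (data): 3 * 1480 B + 568 B (last, 568 <= 1480 OK)
Total bytes sent = payload + n_frags * header = 5008 + 4*20 = 5008 + 80 = 5088 B

4, 5088


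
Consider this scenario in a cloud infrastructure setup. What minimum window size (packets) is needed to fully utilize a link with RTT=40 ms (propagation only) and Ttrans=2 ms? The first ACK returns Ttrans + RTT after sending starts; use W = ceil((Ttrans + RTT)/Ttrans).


Given: Ttrans = 2 ms, RTT = 40 ms (= 2 * Tprop, Tprop = 20 ms)
Time until first ACK returns = Ttrans + RTT = 2 + 40 = 42 ms
Need W * Ttrans >= Ttrans + RTT  ->  W >= (Ttrans + RTT) / Ttrans
(Ttrans + RTT) / Ttrans = 42 / 2 = 21
W_min = ceil(21) = 21

21


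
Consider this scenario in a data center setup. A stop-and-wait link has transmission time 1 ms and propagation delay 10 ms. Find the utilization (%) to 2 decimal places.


Given: Ttrans = 1 ms, Tprop = 10 ms
RTT = 2 * Tprop = 2 * 10 = 20 ms
U = Ttrans / (Ttrans + RTT)
U = 1 / (1 + 20)
U = 1 / 21 = 0.047619
U% = 4.76%

4.76


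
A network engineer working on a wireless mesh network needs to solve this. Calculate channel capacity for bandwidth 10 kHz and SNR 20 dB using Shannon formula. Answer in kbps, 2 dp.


Given: B = 10 kHz, SNR = 20 dB
SNR linear = 10^(20/10) = 100
1 + SNR = 101
log2(101) = 6.6582114828
C = 10 * 1000 * 6.6582114828 = 66582.1148 bps
C = 66.582115 kbps -> 66.58 kbps (2 dp)

66.58


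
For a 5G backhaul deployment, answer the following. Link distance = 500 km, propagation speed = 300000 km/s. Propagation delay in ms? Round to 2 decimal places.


Given: distance = 500 km, speed = 300000 km/s
Delay = distance / speed = 500 / 300000 seconds
Delay in ms = 500 * 1000 / 300000
Delay = 1.6667 ms
Rounded to 2 dp = 1.67 ms

1.67


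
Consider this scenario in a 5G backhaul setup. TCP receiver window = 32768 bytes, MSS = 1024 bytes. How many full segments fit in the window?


Given: RWND = 32768 bytes, MSS = 1024 bytes
Full segments = floor(RWND / MSS)
Full segments = floor(32768 / 1024)
Full segments = floor(32.0) = 32

32


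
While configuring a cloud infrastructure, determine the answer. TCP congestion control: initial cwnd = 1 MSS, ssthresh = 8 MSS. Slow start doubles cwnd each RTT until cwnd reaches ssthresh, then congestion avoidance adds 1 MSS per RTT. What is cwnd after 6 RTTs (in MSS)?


RTT 0: cwnd = 1 MSS (initial)
RTT 1: cwnd = 2 MSS (slow start, doubled)
RTT 2: cwnd = 4 MSS (slow start, doubled)
RTT 3: cwnd = 8 MSS (slow start, doubled)
RTT 4: cwnd = 9 MSS (congestion avoidance, +1)
RTT 5: cwnd = 10 MSS (congestion avoidance, +1)
RTT 6: cwnd = 11 MSS (congestion avoidance, +1)

11


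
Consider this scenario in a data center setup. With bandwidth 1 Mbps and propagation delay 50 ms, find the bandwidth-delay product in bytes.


Given: bandwidth = 1 Mbps, delay = 50 ms
BDP in bits = 1 * 10^6 * 50 / 1000
BDP in bits = 50000
BDP in bytes = 50000 / 8 = 6250

6250


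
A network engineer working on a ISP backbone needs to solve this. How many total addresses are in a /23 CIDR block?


Given: CIDR prefix /23
Host bits = 32 - 23 = 9
Total addresses = 2^9 = 512

512


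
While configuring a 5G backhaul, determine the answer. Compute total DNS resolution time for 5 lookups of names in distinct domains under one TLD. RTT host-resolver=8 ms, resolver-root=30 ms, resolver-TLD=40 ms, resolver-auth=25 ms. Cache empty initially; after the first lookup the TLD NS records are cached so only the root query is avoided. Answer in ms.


Lookup 1 (cold cache): local + root + TLD + auth = 8 + 30 + 40 + 25 = 103 ms
Lookups 2..5 (TLD NS cached -> skip root; new domain -> still ask TLD and auth): local + TLD + auth = 8 + 40 + 25 = 73 ms each
Remaining 4 lookups: 4 * 73 = 292 ms
Total = 103 + 292 = 395 ms

395


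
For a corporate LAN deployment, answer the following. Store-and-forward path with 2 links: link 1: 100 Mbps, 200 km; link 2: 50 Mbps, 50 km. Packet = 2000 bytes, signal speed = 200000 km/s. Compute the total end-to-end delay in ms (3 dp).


Packet = 2000 bytes = 16000 bits. Store-and-forward: sum (t_trans + t_prop) per link.
Link 1: t_trans = 16000/(100*10^6) s = 0.1600 ms; t_prop = 200/200000 s = 1.0000 ms; subtotal = 1.1600 ms
Link 2: t_trans = 16000/(50*10^6) s = 0.3200 ms; t_prop = 50/200000 s = 0.2500 ms; subtotal = 0.5700 ms
End-to-end = 1.1600 + 0.5700 = 1.7300 ms -> 1.730 ms (3 dp)

1.730


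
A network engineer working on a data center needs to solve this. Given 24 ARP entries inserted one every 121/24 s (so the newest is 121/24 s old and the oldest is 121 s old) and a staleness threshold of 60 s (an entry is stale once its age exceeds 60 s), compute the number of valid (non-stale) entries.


Ages are k * 121/24 s for k = 1..24 (spacing = 5.0417 s).
Entry k is valid iff k * 121/24 <= 60 iff k <= 24 * 60 / 121 = 11.9008
n_valid = floor(11.9008) = 11
(n_stale = 24 - 11 = 13)

11


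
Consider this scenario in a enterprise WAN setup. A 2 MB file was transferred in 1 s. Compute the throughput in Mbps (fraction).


Given: file = 2 MB, time = 1 s
File in Mb = 2 * 8 = 16 Mb
Throughput = 16 / 1 Mbps
Throughput = 16 Mbps

16


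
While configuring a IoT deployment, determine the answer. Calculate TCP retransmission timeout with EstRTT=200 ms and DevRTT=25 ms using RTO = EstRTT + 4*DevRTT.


Given: EstRTT = 200 ms, DevRTT = 25 ms
Timeout = EstRTT + 4 * DevRTT
4 * DevRTT = 4 * 25 = 100
Timeout = 200 + 100 = 300 ms

300


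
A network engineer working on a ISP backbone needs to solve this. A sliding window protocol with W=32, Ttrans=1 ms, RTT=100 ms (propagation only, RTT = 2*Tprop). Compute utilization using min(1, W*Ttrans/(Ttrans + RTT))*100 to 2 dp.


Given: W = 32, Ttrans = 1 ms, RTT = 100 ms (= 2 * Tprop, Tprop = 50 ms)
Cycle time = Ttrans + RTT = 1 + 100 = 101 ms (first packet sent until its ACK returns)
W * Ttrans = 32 * 1 = 32 ms of sending per cycle
W * Ttrans / (Ttrans + RTT) = 32 / 101 = 0.316832
U = min(1, 0.316832) = 0.316832
U% = 31.68%

31.68


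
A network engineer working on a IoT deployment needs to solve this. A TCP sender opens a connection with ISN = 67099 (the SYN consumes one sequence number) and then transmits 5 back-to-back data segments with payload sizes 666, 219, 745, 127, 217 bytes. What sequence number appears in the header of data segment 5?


The SYN occupies sequence number ISN = 67099, so the first data byte is ISN + 1 = 67100.
SEQ of data segment i = (ISN + 1) + sum of payload sizes of segments 1..i-1.
Segment 1: SEQ = 67100, payload = 666 bytes
Segment 2: SEQ = 67766, payload = 219 bytes
Segment 3: SEQ = 67985, payload = 745 bytes
Segment 4: SEQ = 68730, payload = 127 bytes
Segment 5: SEQ = 68857, payload = 217 bytes
SEQ of segment 5 = 67100 + 666 + 219 + 745 + 127 = 68857

68857


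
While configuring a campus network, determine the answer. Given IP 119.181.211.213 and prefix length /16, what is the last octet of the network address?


Given: IP = 119.181.211.213, prefix = /16
Subnet mask = 255.255.0.0
Last octet of IP: 213
Last octet of mask: 0
Network last octet = 213 AND 0 = 0

0


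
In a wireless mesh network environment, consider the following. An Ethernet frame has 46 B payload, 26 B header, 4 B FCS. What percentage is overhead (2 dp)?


Given: payload = 46 B, header = 26 B, trailer = 4 B
Overhead bytes = header + trailer = 26 + 4 = 30
Total frame = payload + overhead = 46 + 30 = 76
Overhead % = 30 / 76 * 100 = 39.4737% -> 39.47% (2 dp)

39.47


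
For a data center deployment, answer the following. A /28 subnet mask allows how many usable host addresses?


Given: subnet mask /28
Host bits = 32 - 28 = 4
Total addresses = 2^4 = 16
Usable hosts = 16 - 2 (network + broadcast) = 14

14


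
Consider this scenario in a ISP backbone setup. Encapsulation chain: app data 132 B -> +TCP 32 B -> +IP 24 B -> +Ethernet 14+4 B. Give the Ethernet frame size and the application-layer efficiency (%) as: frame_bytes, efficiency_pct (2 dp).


TCP segment = 132 + 32 = 164 B
IP packet = 164 + 24 = 188 B
Ethernet frame = 188 + 14 + 4 = 206 B
Efficiency = app / frame = 132 / 206 = 0.640777 = 64.0777% -> 64.08% (2 dp)

206, 64.08


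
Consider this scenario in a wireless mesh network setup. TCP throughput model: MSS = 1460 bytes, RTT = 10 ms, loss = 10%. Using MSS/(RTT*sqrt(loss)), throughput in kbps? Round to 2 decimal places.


Given: MSS = 1460 bytes, RTT = 10 ms, loss = 10%
RTT in seconds = 10 / 1000 = 0.01
Loss rate = 10% = 0.1
sqrt(loss) = sqrt(0.1) = 0.316227766017
Throughput (bytes/s) = 1460 / (0.01 * 0.316227766017) = 461692.5384
Throughput (kbps) = 461692.5384 * 8 / 1000 = 3693.540307 -> 3693.54 kbps (2 dp)

3693.54


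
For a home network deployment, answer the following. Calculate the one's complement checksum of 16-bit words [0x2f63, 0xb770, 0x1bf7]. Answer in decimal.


Given words: [0x2f63, 0xb770, 0x1bf7]
Step 1: Sum all words
Raw sum = 12131 + 46960 + 7159 = 66250
Step 2: Fold carry: (714 + 1) = 715
One's complement = ~715 & 0xFFFF = 64820

64820


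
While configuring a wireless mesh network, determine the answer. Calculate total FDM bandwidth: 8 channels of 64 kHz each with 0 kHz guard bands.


Given: 8 channels, 64 kHz each, guard = 0 kHz
Channel bandwidth = 8 * 64 = 512 kHz
Guard bands = 7 gaps * 0 kHz = 0 kHz
Total = 512 + 0 = 512 kHz

512


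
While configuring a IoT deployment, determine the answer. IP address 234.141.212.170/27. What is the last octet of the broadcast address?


Given: IP = 234.141.212.170, prefix = /27
Host bits = 32 - 27 = 5
Network last octet = 170 AND mask = 160
Host part size = 2^5 - 1 = 31
Broadcast last octet = 160 OR 31 = 191

191


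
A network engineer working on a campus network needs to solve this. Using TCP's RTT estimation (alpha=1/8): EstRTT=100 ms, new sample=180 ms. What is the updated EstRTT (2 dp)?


Given: EstRTT = 100 ms, SampleRTT = 180 ms, alpha = 1/8
New EstRTT = (1 - alpha) * EstRTT + alpha * SampleRTT
(7/8) * 100 = 87.5
(1/8) * 180 = 22.5
New EstRTT = 87.5 + 22.5 = 110 ms -> 110.00 ms (2 dp)

110.00
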